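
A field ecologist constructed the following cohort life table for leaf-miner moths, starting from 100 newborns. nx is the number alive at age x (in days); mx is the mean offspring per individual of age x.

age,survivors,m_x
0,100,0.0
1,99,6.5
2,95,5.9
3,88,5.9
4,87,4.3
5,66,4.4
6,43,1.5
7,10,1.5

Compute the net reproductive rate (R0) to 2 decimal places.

lx = nx/n0 = nx/100: 1, 0.99, 0.95, 0.88, 0.87, 0.66, 0.43, 0.1
lx·mx by age: 0, 6.435, 5.605, 5.192, 3.741, 2.904, 0.645, 0.15
R0 = Σ lx·mx = 24.672 → 24.67

24.67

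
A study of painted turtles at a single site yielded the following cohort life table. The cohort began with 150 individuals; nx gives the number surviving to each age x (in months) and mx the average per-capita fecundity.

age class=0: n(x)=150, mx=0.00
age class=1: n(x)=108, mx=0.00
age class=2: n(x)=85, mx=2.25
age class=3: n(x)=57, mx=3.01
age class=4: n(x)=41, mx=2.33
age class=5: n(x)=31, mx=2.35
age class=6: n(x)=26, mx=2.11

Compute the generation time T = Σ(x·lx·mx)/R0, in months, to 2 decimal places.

lx = nx/n0 = nx/150: 1, 0.72, 0.56667…, 0.38, 0.27333…, 0.20667…, 0.17333…
lx·mx: 0, 0, 1.275…, 1.1438, 0.636867…, 0.485667…, 0.365733… → R0 = 3.907067…
x·lx·mx: 0, 0, 2.55…, 3.4314, 2.547467…, 2.428333…, 2.1944… → Σ = 13.1516…
T = 13.1516… / 3.907067… = 3.366106… → 3.37

3.37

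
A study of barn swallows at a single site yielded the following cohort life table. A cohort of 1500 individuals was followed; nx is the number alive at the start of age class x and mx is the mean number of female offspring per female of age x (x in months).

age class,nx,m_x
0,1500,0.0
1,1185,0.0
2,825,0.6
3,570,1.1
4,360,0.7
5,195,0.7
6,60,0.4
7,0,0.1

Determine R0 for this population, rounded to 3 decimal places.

1.023

lx = nx/n0 = nx/1500: 1, 0.79, 0.55, 0.38, 0.24, 0.13, 0.04, 0
lx·mx by age: 0, 0, 0.33, 0.418, 0.168, 0.091, 0.016, 0
R0 = Σ lx·mx = 1.023 → 1.023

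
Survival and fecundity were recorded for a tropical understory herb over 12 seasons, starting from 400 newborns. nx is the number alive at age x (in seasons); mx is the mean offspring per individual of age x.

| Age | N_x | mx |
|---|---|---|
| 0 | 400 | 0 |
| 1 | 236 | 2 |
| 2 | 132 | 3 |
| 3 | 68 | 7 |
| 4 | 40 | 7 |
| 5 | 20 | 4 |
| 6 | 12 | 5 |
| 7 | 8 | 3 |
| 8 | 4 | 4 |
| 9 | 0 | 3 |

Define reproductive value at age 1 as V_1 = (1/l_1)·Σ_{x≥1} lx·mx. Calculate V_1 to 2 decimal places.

7.64

lx = nx/n0 = nx/400: 1, 0.59, 0.33, 0.17, 0.1, 0.05, 0.03, 0.02, 0.01, 0
lx·mx for x ≥ 1: 1.18, 0.99, 1.19, 0.7, 0.2, 0.15, 0.06, 0.04, 0 → sum = 4.51
V_1 = 4.51 / l_1 = 4.51 / 0.59 = 7.644068… → 7.64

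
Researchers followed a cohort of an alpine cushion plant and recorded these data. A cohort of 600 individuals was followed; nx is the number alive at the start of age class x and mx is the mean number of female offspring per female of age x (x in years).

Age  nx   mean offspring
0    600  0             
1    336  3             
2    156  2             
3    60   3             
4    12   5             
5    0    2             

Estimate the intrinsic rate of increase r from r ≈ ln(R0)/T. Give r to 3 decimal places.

0.618

lx = nx/n0 = nx/600: 1, 0.56, 0.26, 0.1, 0.02, 0
R0 = Σ lx·mx = 0 + 1.68 + 0.52 + 0.3 + 0.1 + 0 = 2.6
Σ x·lx·mx = 4.02; T = 4.02/2.6 = 1.54615…
r ≈ ln(R0)/T = ln(2.6)/1.54615… = 0.61799… → 0.618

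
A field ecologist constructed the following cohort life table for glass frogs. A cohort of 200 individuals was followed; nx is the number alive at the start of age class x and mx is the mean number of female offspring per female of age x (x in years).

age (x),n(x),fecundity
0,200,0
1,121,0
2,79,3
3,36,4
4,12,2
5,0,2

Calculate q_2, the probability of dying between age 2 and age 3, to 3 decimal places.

0.544

lx = nx/n0 = nx/200: 1, 0.605, 0.395, 0.18, 0.06, 0
q_2 = (l_2 − l_3) / l_2 = (0.395 − 0.18) / 0.395
     = 0.215 / 0.395 = 0.544304… → 0.544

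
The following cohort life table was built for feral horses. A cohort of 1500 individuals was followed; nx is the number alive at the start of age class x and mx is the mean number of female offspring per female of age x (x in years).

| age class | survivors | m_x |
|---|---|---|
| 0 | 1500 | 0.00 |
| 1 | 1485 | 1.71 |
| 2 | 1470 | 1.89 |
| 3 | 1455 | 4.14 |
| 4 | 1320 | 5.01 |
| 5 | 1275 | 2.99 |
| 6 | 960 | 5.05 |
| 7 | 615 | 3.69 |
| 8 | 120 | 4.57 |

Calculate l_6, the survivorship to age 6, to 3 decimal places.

l_6 = n_6/n_0 = 960/1500 = 0.64 → 0.640

0.640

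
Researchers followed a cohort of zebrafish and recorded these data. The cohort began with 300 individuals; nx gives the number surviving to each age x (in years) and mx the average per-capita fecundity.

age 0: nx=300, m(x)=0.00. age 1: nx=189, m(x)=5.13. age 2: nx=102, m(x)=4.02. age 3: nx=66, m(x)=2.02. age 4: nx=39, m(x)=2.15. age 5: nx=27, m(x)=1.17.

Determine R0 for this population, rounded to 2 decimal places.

5.43

lx = nx/n0 = nx/300: 1, 0.63, 0.34, 0.22, 0.13, 0.09
lx·mx by age: 0, 3.2319, 1.3668, 0.4444, 0.2795, 0.1053
R0 = Σ lx·mx = 5.4279 → 5.43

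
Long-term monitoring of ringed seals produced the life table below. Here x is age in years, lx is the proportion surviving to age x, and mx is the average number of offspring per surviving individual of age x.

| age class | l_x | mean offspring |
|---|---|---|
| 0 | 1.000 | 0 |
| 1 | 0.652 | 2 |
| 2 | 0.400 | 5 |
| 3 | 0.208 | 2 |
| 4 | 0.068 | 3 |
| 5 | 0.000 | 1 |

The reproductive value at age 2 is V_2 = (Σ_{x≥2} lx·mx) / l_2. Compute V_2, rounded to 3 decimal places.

6.550

lx·mx for x ≥ 2: 2, 0.416, 0.204, 0 → sum = 2.62
V_2 = 2.62 / l_2 = 2.62 / 0.4 = 6.55 → 6.550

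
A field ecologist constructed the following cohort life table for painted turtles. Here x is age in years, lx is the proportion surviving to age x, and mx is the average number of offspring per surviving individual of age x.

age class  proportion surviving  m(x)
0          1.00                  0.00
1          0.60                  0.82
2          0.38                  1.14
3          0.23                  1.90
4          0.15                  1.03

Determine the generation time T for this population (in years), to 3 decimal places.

lx·mx: 0, 0.492, 0.4332, 0.437, 0.1545 → R0 = 1.5167
x·lx·mx: 0, 0.492, 0.8664, 1.311, 0.618 → Σ = 3.2874
T = 3.2874 / 1.5167 = 2.167469… → 2.167

2.167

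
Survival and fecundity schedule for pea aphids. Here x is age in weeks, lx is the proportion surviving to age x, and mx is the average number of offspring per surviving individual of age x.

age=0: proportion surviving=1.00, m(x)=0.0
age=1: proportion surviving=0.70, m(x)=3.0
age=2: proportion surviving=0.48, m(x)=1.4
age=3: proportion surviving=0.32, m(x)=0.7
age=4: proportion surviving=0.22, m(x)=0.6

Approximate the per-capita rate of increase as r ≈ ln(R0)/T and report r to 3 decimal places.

0.768

R0 = Σ lx·mx = 0 + 2.1 + 0.672 + 0.224 + 0.132 = 3.128
Σ x·lx·mx = 4.644; T = 4.644/3.128 = 1.48465…
r ≈ ln(R0)/T = ln(3.128)/1.48465… = 0.76812… → 0.768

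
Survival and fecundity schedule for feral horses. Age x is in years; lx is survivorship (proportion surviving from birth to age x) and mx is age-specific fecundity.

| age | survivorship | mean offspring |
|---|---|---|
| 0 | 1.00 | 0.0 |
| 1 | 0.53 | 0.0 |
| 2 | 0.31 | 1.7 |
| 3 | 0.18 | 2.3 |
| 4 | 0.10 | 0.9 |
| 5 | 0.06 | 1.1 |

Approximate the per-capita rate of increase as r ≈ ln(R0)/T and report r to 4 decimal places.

R0 = Σ lx·mx = 0 + 0 + 0.527 + 0.414 + 0.09 + 0.066 = 1.097
Σ x·lx·mx = 2.986; T = 2.986/1.097 = 2.72197…
r ≈ ln(R0)/T = ln(1.097)/2.72197… = 0.034012… → 0.0340

0.0340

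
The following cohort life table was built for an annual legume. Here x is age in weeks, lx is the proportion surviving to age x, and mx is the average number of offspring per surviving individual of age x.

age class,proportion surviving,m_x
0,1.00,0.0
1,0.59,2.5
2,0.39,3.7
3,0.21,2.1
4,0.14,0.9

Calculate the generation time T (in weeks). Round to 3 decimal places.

1.776

lx·mx: 0, 1.475, 1.443, 0.441, 0.126 → R0 = 3.485
x·lx·mx: 0, 1.475, 2.886, 1.323, 0.504 → Σ = 6.188
T = 6.188 / 3.485 = 1.77561… → 1.776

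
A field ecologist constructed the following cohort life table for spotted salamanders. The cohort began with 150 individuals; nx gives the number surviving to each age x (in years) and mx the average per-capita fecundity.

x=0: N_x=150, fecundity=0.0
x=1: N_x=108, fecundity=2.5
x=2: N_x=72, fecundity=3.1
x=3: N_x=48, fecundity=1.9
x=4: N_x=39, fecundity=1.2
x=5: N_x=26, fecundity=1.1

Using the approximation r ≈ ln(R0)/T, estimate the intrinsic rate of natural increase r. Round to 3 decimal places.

lx = nx/n0 = nx/150: 1, 0.72, 0.48, 0.32, 0.26, 0.17333…
R0 = Σ lx·mx = 0 + 1.8 + 1.488 + 0.608 + 0.312 + 0.19067… = 4.398667…
Σ x·lx·mx = 8.801333…; T = 8.801333…/4.398667… = 2.00091…
r ≈ ln(R0)/T = ln(4.398667…)/2.00091… = 0.74031… → 0.740

0.740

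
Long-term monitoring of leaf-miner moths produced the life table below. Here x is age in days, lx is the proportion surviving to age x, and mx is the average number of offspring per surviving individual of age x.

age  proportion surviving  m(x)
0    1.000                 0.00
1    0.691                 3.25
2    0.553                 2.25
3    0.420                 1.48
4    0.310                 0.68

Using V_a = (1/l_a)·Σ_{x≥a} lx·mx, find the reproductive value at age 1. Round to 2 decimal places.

lx·mx for x ≥ 1: 2.24575, 1.24425, 0.6216, 0.2108 → sum = 4.3224
V_1 = 4.3224 / l_1 = 4.3224 / 0.691 = 6.255282… → 6.26

6.26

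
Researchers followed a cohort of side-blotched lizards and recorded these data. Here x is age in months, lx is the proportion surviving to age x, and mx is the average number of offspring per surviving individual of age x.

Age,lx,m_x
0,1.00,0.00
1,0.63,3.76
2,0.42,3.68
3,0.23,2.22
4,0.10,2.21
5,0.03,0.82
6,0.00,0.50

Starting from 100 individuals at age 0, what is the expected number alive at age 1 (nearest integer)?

Expected survivors = N0 · l_1 = 100 × 0.63 = 63 → 63

63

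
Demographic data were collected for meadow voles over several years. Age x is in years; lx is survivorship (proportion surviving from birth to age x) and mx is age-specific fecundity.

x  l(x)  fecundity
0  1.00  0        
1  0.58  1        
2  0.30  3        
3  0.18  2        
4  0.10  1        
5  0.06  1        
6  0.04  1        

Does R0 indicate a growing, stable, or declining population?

growing

R0 = Σ lx·mx = 0 + 0.58 + 0.9 + 0.36 + 0.1 + 0.06 + 0.04 = 2.04
R0 > 1, so the population is growing.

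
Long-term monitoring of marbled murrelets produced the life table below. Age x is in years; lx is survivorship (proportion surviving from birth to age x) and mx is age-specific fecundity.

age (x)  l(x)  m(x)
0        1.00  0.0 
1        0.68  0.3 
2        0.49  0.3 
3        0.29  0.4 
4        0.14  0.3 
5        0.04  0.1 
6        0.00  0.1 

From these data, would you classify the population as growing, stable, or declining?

declining

R0 = Σ lx·mx = 0 + 0.204 + 0.147 + 0.116 + 0.042 + 0.004 + 0 = 0.513
R0 < 1, so the population is declining.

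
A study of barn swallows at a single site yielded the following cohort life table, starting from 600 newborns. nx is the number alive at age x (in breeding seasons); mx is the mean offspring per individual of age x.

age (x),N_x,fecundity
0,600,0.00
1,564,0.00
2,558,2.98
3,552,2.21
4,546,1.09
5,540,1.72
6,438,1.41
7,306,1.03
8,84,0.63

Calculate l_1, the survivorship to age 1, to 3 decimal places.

0.940

l_1 = n_1/n_0 = 564/600 = 0.94 → 0.940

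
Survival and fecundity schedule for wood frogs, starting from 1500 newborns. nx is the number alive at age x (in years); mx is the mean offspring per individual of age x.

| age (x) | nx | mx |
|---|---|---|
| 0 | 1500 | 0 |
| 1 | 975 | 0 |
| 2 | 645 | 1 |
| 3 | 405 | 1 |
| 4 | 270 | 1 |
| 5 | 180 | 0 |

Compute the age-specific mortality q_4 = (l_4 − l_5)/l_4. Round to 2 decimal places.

lx = nx/n0 = nx/1500: 1, 0.65, 0.43, 0.27, 0.18, 0.12
q_4 = (l_4 − l_5) / l_4 = (0.18 − 0.12) / 0.18
     = 0.06 / 0.18 = 0.333333… → 0.33

0.33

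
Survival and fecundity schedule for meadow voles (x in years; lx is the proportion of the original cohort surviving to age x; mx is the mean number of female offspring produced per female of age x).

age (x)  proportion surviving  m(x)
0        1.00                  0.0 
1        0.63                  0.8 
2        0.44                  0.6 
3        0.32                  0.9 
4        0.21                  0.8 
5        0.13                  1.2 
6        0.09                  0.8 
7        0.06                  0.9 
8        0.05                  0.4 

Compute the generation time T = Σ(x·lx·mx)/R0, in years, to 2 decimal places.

lx·mx: 0, 0.504, 0.264, 0.288, 0.168, 0.156, 0.072, 0.054, 0.02 → R0 = 1.526
x·lx·mx: 0, 0.504, 0.528, 0.864, 0.672, 0.78, 0.432, 0.378, 0.16 → Σ = 4.318
T = 4.318 / 1.526 = 2.82962… → 2.83

2.83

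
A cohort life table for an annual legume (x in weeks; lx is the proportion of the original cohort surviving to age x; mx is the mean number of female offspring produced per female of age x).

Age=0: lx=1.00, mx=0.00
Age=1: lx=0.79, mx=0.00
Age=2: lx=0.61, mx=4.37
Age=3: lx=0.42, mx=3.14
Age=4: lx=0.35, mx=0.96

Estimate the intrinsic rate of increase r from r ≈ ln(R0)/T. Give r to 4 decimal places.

R0 = Σ lx·mx = 0 + 0 + 2.6657 + 1.3188 + 0.336 = 4.3205
Σ x·lx·mx = 10.6318; T = 10.6318/4.3205 = 2.46078…
r ≈ ln(R0)/T = ln(4.3205)/2.46078… = 0.594678… → 0.5947

0.5947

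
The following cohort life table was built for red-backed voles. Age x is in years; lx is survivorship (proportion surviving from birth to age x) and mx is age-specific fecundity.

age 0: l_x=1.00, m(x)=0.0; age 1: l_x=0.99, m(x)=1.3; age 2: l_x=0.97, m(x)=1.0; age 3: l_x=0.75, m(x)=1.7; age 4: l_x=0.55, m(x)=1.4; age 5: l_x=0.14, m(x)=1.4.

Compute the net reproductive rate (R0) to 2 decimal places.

lx·mx by age: 0, 1.287, 0.97, 1.275, 0.77, 0.196
R0 = Σ lx·mx = 4.498 → 4.50

4.50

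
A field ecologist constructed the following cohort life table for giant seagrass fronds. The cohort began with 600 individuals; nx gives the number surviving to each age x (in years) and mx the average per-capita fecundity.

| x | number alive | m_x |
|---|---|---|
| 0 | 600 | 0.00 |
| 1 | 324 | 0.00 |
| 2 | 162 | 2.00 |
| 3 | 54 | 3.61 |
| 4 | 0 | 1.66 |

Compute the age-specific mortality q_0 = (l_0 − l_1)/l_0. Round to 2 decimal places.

lx = nx/n0 = nx/600: 1, 0.54, 0.27, 0.09, 0
q_0 = (l_0 − l_1) / l_0 = (1 − 0.54) / 1
     = 0.46 / 1 = 0.46 → 0.46

0.46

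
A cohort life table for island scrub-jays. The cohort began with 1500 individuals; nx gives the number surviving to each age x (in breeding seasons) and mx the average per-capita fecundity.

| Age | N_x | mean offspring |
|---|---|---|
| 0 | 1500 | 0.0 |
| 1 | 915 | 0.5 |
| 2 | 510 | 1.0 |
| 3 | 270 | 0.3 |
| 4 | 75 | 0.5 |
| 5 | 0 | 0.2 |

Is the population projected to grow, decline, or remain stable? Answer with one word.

declining

lx = nx/n0 = nx/1500: 1, 0.61, 0.34, 0.18, 0.05, 0
R0 = Σ lx·mx = 0 + 0.305 + 0.34 + 0.054 + 0.025 + 0 = 0.724
R0 < 1, so the population is declining.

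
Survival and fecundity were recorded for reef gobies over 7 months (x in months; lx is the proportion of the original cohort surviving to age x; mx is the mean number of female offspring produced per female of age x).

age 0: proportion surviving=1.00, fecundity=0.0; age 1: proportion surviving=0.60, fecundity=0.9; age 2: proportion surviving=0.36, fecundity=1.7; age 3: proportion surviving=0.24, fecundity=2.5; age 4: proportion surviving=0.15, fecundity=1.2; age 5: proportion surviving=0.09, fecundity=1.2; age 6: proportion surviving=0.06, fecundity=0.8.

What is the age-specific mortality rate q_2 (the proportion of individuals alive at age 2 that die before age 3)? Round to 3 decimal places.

q_2 = (l_2 − l_3) / l_2 = (0.36 − 0.24) / 0.36
     = 0.12 / 0.36 = 0.333333… → 0.333

0.333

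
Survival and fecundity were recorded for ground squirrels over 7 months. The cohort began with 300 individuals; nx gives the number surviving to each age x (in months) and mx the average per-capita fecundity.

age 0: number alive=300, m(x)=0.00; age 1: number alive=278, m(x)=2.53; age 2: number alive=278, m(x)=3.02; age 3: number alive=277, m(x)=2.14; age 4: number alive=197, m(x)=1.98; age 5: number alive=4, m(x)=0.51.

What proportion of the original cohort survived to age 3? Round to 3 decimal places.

l_3 = n_3/n_0 = 277/300 = 0.923333… → 0.923

0.923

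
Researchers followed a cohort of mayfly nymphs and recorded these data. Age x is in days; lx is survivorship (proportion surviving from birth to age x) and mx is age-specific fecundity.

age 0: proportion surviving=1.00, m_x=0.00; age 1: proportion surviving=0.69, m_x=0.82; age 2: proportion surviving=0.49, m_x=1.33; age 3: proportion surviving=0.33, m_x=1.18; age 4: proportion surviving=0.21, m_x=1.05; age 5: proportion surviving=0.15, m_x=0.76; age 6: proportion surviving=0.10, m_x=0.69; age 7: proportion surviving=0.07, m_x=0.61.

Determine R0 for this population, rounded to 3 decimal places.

2.053

lx·mx by age: 0, 0.5658, 0.6517, 0.3894, 0.2205, 0.114, 0.069, 0.0427
R0 = Σ lx·mx = 2.0531 → 2.053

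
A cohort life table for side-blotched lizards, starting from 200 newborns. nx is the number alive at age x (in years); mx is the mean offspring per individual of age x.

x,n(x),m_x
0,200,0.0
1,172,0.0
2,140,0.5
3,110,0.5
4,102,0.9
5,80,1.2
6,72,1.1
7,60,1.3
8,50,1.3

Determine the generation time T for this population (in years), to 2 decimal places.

lx = nx/n0 = nx/200: 1, 0.86, 0.7, 0.55, 0.51, 0.4, 0.36, 0.3, 0.25
lx·mx: 0, 0, 0.35, 0.275, 0.459, 0.48, 0.396, 0.39, 0.325 → R0 = 2.675
x·lx·mx: 0, 0, 0.7, 0.825, 1.836, 2.4, 2.376, 2.73, 2.6 → Σ = 13.467
T = 13.467 / 2.675 = 5.034393… → 5.03

5.03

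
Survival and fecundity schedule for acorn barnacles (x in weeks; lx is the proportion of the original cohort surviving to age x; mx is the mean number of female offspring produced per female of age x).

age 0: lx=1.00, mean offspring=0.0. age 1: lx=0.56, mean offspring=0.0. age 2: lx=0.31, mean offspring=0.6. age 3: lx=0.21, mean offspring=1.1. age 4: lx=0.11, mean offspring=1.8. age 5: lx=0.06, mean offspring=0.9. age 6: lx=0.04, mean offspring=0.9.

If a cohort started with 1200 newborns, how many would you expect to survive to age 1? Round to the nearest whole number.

672

Expected survivors = N0 · l_1 = 1200 × 0.56 = 672 → 672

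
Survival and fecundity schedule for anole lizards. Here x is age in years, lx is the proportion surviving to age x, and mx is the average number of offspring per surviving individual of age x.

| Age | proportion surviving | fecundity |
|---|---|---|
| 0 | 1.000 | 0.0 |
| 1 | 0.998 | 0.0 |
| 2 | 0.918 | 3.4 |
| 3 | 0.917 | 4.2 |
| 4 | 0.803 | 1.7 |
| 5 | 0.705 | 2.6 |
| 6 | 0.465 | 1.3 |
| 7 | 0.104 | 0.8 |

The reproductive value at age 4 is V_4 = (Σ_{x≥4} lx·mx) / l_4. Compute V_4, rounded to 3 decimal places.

lx·mx for x ≥ 4: 1.3651, 1.833, 0.6045, 0.0832 → sum = 3.8858
V_4 = 3.8858 / l_4 = 3.8858 / 0.803 = 4.839103… → 4.839

4.839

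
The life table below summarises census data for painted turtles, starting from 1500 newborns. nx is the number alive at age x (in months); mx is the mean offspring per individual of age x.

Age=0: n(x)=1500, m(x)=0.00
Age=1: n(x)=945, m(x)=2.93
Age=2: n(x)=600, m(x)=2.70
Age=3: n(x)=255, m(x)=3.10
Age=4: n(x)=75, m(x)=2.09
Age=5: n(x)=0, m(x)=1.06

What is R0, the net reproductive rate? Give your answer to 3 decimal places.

3.557

lx = nx/n0 = nx/1500: 1, 0.63, 0.4, 0.17, 0.05, 0
lx·mx by age: 0, 1.8459, 1.08, 0.527, 0.1045, 0
R0 = Σ lx·mx = 3.5574 → 3.557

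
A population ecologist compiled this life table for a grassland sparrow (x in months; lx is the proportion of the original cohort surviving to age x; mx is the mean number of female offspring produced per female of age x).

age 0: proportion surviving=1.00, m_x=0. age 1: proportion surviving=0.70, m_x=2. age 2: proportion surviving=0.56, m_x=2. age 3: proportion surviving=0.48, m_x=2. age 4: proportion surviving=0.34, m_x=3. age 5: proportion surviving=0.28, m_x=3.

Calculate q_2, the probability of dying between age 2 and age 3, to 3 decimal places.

0.143

q_2 = (l_2 − l_3) / l_2 = (0.56 − 0.48) / 0.56
     = 0.08 / 0.56 = 0.142857… → 0.143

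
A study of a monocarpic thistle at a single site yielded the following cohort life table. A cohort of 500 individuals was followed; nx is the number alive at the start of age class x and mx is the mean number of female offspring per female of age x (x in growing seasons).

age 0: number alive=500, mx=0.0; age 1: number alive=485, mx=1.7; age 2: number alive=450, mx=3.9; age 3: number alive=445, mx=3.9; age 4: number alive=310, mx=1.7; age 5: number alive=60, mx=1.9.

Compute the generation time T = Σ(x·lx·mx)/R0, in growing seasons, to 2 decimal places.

2.47

lx = nx/n0 = nx/500: 1, 0.97, 0.9, 0.89, 0.62, 0.12
lx·mx: 0, 1.649, 3.51, 3.471, 1.054, 0.228 → R0 = 9.912
x·lx·mx: 0, 1.649, 7.02, 10.413, 4.216, 1.14 → Σ = 24.438
T = 24.438 / 9.912 = 2.465496… → 2.47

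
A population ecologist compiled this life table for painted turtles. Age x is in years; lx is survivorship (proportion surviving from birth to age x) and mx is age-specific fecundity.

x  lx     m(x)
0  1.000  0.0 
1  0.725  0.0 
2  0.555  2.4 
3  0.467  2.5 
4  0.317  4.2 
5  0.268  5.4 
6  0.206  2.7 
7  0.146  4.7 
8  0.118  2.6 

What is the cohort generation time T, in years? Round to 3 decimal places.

lx·mx: 0, 0, 1.332, 1.1675, 1.3314, 1.4472, 0.5562, 0.6862, 0.3068 → R0 = 6.8273
x·lx·mx: 0, 0, 2.664, 3.5025, 5.3256, 7.236, 3.3372, 4.8034, 2.4544 → Σ = 29.3231
T = 29.3231 / 6.8273 = 4.294978… → 4.295

4.295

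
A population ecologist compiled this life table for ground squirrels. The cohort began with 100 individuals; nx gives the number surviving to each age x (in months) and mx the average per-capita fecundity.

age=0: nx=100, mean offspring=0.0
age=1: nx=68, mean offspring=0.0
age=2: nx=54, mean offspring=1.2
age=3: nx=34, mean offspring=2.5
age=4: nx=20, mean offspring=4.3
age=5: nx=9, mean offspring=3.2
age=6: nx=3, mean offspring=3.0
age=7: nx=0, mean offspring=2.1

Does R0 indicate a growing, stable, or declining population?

lx = nx/n0 = nx/100: 1, 0.68, 0.54, 0.34, 0.2, 0.09, 0.03, 0
R0 = Σ lx·mx = 0 + 0 + 0.648 + 0.85 + 0.86 + 0.288 + 0.09 + 0 = 2.736
R0 > 1, so the population is growing.

growing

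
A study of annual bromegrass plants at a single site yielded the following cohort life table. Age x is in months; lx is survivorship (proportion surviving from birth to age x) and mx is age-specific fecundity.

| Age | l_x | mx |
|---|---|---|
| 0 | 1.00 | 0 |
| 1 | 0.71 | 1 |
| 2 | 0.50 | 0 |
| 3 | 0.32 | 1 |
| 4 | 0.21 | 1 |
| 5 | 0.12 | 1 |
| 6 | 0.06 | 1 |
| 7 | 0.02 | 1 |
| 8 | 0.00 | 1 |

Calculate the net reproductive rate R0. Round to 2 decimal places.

lx·mx by age: 0, 0.71, 0, 0.32, 0.21, 0.12, 0.06, 0.02, 0
R0 = Σ lx·mx = 1.44 → 1.44

1.44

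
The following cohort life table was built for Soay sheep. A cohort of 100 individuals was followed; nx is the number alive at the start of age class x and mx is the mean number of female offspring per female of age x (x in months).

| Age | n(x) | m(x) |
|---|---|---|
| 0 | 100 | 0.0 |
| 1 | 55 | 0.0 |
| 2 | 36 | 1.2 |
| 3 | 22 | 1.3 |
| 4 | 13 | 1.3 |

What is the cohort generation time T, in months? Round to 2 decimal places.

2.70

lx = nx/n0 = nx/100: 1, 0.55, 0.36, 0.22, 0.13
lx·mx: 0, 0, 0.432, 0.286, 0.169 → R0 = 0.887
x·lx·mx: 0, 0, 0.864, 0.858, 0.676 → Σ = 2.398
T = 2.398 / 0.887 = 2.703495… → 2.70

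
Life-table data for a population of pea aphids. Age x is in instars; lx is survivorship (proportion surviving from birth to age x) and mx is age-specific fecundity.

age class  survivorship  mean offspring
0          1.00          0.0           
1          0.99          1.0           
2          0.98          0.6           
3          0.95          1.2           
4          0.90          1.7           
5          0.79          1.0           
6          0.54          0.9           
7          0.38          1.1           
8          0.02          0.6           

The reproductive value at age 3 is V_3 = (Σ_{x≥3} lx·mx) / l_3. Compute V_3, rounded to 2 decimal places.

4.61

lx·mx for x ≥ 3: 1.14, 1.53, 0.79, 0.486, 0.418, 0.012 → sum = 4.376
V_3 = 4.376 / l_3 = 4.376 / 0.95 = 4.606316… → 4.61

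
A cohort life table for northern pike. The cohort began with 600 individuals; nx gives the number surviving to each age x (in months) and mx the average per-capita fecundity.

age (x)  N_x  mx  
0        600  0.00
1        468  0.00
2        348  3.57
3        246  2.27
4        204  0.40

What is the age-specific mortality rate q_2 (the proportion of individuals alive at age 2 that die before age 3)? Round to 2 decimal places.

lx = nx/n0 = nx/600: 1, 0.78, 0.58, 0.41, 0.34
q_2 = (l_2 − l_3) / l_2 = (0.58 − 0.41) / 0.58
     = 0.17 / 0.58 = 0.293103… → 0.29

0.29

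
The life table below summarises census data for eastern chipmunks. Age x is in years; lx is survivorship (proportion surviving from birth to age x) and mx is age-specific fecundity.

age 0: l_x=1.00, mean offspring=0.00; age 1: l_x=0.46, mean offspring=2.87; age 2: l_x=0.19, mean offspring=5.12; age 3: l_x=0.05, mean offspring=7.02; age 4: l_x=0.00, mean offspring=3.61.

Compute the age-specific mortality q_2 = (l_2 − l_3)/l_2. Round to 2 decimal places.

0.74

q_2 = (l_2 − l_3) / l_2 = (0.19 − 0.05) / 0.19
     = 0.14 / 0.19 = 0.736842… → 0.74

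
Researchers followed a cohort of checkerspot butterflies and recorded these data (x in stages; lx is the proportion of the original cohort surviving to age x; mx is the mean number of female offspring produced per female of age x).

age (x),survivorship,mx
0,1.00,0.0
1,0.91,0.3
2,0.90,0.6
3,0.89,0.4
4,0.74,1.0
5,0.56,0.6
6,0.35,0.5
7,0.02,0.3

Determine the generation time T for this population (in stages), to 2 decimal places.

lx·mx: 0, 0.273, 0.54, 0.356, 0.74, 0.336, 0.175, 0.006 → R0 = 2.426
x·lx·mx: 0, 0.273, 1.08, 1.068, 2.96, 1.68, 1.05, 0.042 → Σ = 8.153
T = 8.153 / 2.426 = 3.360676… → 3.36

3.36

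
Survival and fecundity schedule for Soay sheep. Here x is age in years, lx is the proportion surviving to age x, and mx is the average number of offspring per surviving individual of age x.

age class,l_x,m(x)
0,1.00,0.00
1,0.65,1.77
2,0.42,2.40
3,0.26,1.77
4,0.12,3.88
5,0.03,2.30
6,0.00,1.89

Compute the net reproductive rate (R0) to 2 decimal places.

lx·mx by age: 0, 1.1505, 1.008, 0.4602, 0.4656, 0.069, 0
R0 = Σ lx·mx = 3.1533 → 3.15

3.15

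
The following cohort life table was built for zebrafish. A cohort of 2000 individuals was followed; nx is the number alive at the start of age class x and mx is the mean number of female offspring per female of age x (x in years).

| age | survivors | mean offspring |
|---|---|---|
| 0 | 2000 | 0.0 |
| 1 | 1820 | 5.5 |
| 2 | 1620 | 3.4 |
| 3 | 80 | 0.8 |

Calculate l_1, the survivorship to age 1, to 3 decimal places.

l_1 = n_1/n_0 = 1820/2000 = 0.91 → 0.910

0.910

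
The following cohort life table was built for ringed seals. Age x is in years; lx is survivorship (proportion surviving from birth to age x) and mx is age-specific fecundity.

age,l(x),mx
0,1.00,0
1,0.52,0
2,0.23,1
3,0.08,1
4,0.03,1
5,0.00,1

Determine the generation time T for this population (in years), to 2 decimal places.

2.41

lx·mx: 0, 0, 0.23, 0.08, 0.03, 0 → R0 = 0.34
x·lx·mx: 0, 0, 0.46, 0.24, 0.12, 0 → Σ = 0.82
T = 0.82 / 0.34 = 2.411765… → 2.41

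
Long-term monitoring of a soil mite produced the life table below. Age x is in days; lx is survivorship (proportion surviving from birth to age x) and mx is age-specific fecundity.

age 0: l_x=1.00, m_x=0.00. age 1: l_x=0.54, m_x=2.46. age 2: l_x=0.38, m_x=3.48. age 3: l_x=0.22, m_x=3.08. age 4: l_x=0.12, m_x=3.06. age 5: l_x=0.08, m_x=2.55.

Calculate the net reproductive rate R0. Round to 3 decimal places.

3.900

lx·mx by age: 0, 1.3284, 1.3224, 0.6776, 0.3672, 0.204
R0 = Σ lx·mx = 3.8996 → 3.900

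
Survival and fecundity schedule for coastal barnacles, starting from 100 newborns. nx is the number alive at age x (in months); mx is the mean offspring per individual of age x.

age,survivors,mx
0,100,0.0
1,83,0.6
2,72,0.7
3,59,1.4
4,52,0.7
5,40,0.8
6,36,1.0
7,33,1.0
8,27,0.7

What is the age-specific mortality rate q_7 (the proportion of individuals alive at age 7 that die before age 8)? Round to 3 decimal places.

0.182

lx = nx/n0 = nx/100: 1, 0.83, 0.72, 0.59, 0.52, 0.4, 0.36, 0.33, 0.27
q_7 = (l_7 − l_8) / l_7 = (0.33 − 0.27) / 0.33
     = 0.06 / 0.33 = 0.181818… → 0.182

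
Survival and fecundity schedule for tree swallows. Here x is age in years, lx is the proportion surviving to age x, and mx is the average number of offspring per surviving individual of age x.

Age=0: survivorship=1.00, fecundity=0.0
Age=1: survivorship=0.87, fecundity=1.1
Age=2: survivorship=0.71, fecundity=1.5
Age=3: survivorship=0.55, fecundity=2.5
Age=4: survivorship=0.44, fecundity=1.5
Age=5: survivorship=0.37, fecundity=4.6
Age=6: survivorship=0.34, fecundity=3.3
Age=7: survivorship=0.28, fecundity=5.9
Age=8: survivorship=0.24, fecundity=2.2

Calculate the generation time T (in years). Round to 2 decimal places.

lx·mx: 0, 0.957, 1.065, 1.375, 0.66, 1.702, 1.122, 1.652, 0.528 → R0 = 9.061
x·lx·mx: 0, 0.957, 2.13, 4.125, 2.64, 8.51, 6.732, 11.564, 4.224 → Σ = 40.882
T = 40.882 / 9.061 = 4.511864… → 4.51

4.51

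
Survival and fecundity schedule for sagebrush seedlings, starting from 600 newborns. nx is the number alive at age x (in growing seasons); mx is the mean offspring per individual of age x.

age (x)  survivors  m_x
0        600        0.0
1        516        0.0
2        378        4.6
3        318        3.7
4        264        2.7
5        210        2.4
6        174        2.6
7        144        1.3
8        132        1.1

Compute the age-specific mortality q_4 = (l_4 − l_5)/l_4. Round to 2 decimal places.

0.20

lx = nx/n0 = nx/600: 1, 0.86, 0.63, 0.53, 0.44, 0.35, 0.29, 0.24, 0.22
q_4 = (l_4 − l_5) / l_4 = (0.44 − 0.35) / 0.44
     = 0.09 / 0.44 = 0.204545… → 0.20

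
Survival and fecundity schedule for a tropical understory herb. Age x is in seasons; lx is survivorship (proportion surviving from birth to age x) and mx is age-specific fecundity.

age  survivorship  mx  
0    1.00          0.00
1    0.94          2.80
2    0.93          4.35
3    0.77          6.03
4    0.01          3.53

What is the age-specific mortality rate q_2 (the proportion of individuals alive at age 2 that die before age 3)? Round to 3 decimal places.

0.172

q_2 = (l_2 − l_3) / l_2 = (0.93 − 0.77) / 0.93
     = 0.16 / 0.93 = 0.172043… → 0.172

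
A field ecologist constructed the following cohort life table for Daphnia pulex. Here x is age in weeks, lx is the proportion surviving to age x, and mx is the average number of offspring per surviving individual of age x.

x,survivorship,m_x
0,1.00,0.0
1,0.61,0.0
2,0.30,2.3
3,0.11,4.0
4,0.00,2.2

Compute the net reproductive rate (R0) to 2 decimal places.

lx·mx by age: 0, 0, 0.69, 0.44, 0
R0 = Σ lx·mx = 1.13 → 1.13

1.13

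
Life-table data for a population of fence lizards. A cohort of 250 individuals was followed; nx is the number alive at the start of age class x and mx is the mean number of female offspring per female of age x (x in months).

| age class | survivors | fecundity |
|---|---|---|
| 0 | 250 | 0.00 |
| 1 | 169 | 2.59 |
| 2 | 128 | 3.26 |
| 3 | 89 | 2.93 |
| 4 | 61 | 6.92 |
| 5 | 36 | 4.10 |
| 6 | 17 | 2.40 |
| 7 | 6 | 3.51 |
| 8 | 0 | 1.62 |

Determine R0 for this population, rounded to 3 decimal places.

6.989

lx = nx/n0 = nx/250: 1, 0.676, 0.512, 0.356, 0.244, 0.144, 0.068, 0.024, 0
lx·mx by age: 0, 1.75084, 1.66912, 1.04308, 1.68848, 0.5904, 0.1632, 0.08424, 0
R0 = Σ lx·mx = 6.98936 → 6.989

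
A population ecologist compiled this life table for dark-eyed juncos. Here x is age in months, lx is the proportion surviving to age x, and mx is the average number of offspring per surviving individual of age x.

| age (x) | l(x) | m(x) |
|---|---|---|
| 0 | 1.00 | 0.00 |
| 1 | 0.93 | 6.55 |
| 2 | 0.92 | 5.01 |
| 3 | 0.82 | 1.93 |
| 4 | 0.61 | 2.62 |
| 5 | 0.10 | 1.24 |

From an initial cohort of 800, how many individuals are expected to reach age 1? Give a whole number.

Expected survivors = N0 · l_1 = 800 × 0.93 = 744 → 744

744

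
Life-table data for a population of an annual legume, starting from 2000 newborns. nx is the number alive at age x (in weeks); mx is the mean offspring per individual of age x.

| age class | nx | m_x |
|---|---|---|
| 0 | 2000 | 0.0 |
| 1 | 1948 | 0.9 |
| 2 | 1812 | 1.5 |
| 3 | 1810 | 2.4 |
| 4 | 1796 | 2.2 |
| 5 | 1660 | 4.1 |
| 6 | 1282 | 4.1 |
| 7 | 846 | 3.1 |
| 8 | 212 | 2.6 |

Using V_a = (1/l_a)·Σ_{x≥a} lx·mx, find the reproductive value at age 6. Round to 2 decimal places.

lx = nx/n0 = nx/2000: 1, 0.974, 0.906, 0.905, 0.898, 0.83, 0.641, 0.423, 0.106
lx·mx for x ≥ 6: 2.6281, 1.3113, 0.2756 → sum = 4.215
V_6 = 4.215 / l_6 = 4.215 / 0.641 = 6.575663… → 6.58

6.58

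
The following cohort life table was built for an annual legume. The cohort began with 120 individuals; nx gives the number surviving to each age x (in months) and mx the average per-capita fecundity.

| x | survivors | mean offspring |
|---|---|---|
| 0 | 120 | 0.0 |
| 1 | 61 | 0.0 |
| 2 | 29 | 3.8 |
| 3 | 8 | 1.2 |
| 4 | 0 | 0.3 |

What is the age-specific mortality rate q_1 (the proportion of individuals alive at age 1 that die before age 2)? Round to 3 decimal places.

0.525

lx = nx/n0 = nx/120: 1, 0.50833…, 0.24167…, 0.06667…, 0
q_1 = (l_1 − l_2) / l_1 = (0.508333… − 0.241667…) / 0.508333…
     = 0.266667… / 0.508333… = 0.52459… → 0.525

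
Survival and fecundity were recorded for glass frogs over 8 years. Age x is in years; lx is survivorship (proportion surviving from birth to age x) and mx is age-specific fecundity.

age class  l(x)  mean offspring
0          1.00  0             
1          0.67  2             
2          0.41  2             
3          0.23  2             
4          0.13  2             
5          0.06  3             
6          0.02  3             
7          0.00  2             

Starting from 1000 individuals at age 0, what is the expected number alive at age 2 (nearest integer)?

Expected survivors = N0 · l_2 = 1000 × 0.41 = 410 → 410

410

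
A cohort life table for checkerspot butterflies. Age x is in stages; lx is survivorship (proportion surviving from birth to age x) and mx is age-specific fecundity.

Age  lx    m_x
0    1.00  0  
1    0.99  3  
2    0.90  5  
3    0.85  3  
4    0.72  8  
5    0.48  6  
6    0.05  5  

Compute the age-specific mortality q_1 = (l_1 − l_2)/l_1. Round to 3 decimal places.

0.091

q_1 = (l_1 − l_2) / l_1 = (0.99 − 0.9) / 0.99
     = 0.09 / 0.99 = 0.090909… → 0.091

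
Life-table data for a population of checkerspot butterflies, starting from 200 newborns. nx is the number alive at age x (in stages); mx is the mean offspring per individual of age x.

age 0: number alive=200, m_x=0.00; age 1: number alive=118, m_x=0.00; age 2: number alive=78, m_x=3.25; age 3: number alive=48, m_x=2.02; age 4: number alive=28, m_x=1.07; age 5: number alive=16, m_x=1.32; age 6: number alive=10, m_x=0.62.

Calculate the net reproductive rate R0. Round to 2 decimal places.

lx = nx/n0 = nx/200: 1, 0.59, 0.39, 0.24, 0.14, 0.08, 0.05
lx·mx by age: 0, 0, 1.2675, 0.4848, 0.1498, 0.1056, 0.031
R0 = Σ lx·mx = 2.0387 → 2.04

2.04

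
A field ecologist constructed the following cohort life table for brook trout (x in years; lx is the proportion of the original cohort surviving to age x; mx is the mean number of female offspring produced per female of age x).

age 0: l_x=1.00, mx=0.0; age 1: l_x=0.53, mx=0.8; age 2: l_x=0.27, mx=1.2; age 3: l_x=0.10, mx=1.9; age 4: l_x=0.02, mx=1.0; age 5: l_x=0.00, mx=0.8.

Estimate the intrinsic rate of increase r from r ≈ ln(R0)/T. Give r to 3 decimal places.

-0.024

R0 = Σ lx·mx = 0 + 0.424 + 0.324 + 0.19 + 0.02 + 0 = 0.958
Σ x·lx·mx = 1.722; T = 1.722/0.958 = 1.79749…
r ≈ ln(R0)/T = ln(0.958)/1.79749… = -0.02387… → -0.024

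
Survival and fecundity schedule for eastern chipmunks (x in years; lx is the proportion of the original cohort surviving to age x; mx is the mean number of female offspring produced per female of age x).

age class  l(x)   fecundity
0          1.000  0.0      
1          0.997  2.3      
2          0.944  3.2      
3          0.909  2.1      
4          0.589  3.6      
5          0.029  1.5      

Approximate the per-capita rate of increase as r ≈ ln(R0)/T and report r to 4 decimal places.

R0 = Σ lx·mx = 0 + 2.2931 + 3.0208 + 1.9089 + 2.1204 + 0.0435 = 9.3867
Σ x·lx·mx = 22.7605; T = 22.7605/9.3867 = 2.42476…
r ≈ ln(R0)/T = ln(9.3867)/2.42476… = 0.923511… → 0.9235

0.9235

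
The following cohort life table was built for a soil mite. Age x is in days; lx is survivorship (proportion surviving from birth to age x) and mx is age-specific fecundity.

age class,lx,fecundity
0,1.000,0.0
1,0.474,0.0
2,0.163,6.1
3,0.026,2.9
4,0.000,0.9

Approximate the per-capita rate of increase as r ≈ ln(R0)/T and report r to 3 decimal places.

R0 = Σ lx·mx = 0 + 0 + 0.9943 + 0.0754 + 0 = 1.0697
Σ x·lx·mx = 2.2148; T = 2.2148/1.0697 = 2.07049…
r ≈ ln(R0)/T = ln(1.0697)/2.07049… = 0.03254… → 0.033

0.033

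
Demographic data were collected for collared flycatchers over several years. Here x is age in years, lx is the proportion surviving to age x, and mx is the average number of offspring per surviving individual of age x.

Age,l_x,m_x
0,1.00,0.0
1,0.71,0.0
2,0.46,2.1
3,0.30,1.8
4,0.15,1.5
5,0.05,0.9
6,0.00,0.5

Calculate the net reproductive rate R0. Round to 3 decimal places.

lx·mx by age: 0, 0, 0.966, 0.54, 0.225, 0.045, 0
R0 = Σ lx·mx = 1.776 → 1.776

1.776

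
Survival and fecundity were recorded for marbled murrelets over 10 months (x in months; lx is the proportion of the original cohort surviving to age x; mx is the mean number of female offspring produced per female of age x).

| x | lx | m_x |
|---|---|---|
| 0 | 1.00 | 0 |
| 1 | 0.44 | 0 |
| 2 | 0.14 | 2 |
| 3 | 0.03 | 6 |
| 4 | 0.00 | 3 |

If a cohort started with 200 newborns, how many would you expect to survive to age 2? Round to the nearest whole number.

28

Expected survivors = N0 · l_2 = 200 × 0.14 = 28 → 28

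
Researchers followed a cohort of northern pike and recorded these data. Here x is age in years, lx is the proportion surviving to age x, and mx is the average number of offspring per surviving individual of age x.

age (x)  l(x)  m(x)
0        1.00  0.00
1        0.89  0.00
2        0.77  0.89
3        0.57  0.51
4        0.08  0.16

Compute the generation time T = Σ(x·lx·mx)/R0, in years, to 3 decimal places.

2.320

lx·mx: 0, 0, 0.6853, 0.2907, 0.0128 → R0 = 0.9888
x·lx·mx: 0, 0, 1.3706, 0.8721, 0.0512 → Σ = 2.2939
T = 2.2939 / 0.9888 = 2.319883… → 2.320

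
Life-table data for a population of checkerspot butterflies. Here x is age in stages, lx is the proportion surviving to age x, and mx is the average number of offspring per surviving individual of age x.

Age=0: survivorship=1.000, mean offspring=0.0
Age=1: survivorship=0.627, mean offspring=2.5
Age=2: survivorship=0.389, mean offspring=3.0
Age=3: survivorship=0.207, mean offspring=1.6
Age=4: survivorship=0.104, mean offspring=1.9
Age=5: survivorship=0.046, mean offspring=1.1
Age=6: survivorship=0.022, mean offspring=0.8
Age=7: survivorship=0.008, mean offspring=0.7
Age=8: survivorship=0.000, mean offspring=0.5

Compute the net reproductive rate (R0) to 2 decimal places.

lx·mx by age: 0, 1.5675, 1.167, 0.3312, 0.1976, 0.0506, 0.0176, 0.0056, 0
R0 = Σ lx·mx = 3.3371 → 3.34

3.34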